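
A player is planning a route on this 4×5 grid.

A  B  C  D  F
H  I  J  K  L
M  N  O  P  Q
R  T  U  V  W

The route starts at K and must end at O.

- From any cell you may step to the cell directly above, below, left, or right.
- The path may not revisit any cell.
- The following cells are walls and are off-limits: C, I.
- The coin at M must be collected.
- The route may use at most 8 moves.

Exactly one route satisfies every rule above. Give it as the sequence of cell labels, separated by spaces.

The 8-move cap with required stops at M leaves no slack for detours.
Route from K: 2× down (reaching V), 3× left (reaching R), up to M, 2× right (reaching O) — 8 moves in all.
Check: all required cells visited; 8 ≤ 8 moves.

K P V U T R M N O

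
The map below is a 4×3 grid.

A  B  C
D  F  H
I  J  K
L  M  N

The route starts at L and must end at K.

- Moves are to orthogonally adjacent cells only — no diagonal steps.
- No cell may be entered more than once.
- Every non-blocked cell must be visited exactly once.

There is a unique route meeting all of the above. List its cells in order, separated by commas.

L, I, D, A, B, C, H, F, J, M, N, K

Need to visit all 12 open cells exactly once, starting at L and ending at K.
Cell C has only two open neighbours (H and B), so the path must pass straight through it: one of those is the cell it's entered from and the other is where it exits.
Route from L: 3× up (reaching A), 2× right (reaching C), down to H, left to F, 2× down (reaching M), right to N, up to K — 11 moves in all.
Check: all 12 open cells covered.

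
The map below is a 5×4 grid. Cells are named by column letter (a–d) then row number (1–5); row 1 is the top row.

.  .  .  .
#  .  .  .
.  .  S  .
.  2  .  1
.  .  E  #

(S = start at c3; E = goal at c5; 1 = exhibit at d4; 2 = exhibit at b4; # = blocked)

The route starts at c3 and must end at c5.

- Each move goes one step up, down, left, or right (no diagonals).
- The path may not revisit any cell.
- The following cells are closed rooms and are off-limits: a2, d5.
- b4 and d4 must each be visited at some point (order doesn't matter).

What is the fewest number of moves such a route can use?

6

Any route passes through b4 and d4 in some order between c3 and c5. Summing Manhattan distances along each leg and taking the cheapest ordering (c3 → d4 → b4 → c5) gives a lower bound of 2 + 2 + 2 = 6 moves.
A route of 6 moves achieves this: c3 → d3 → d4 → c4 → b4 → b5 → c5.
Since 6 matches the lower bound, it is optimal.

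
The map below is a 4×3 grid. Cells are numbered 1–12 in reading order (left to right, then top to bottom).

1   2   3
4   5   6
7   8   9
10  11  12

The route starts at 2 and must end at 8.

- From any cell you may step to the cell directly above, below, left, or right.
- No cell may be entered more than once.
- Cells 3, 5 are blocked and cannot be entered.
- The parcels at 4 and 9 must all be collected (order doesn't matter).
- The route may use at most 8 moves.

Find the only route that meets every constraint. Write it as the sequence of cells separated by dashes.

Any route must reach 4 and 9 and still end at 8 within 8 moves, so the order of the required stops is forced.
Route from 2: left 1 to 1, down 3 to 10, right 2 to 12, up 1 to 9, left 1 to 8 — 8 moves in all.
Check: all required cells visited; 8 ≤ 8 moves.

2 - 1 - 4 - 7 - 10 - 11 - 12 - 9 - 8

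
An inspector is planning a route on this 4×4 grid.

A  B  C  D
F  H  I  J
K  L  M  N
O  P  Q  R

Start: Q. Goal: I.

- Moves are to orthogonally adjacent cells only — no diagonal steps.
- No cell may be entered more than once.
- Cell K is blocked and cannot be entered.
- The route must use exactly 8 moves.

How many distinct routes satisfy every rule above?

8

Need simple routes of exactly 8 moves from Q to I (Manhattan distance 2, so 3 moves are spent on a detour and 3 undoing it).
Enumerating: Q M L H B C D J I | Q M L H F A B C I | Q M N J D C B H I | Q P L H B C D J I | Q P L H F A B C I | Q P L M N J D C I | Q R N J D C B H I | Q R N M L H B C I.
That gives 8 routes.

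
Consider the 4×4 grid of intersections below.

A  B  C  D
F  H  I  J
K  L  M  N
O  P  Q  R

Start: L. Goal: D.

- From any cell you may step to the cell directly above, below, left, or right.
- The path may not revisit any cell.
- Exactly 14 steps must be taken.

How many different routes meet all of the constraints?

Need simple routes of exactly 14 moves from L to D (Manhattan distance 4, so 5 moves are spent on a detour and 5 undoing it).
Branch systematically from the start, pruning whenever the remaining move budget drops below the Manhattan distance to D or differs from it in parity. Grouping the completions by first move — via H: 9; via P: 3; via K: 3; via M: 9 — and summing: 9 + 3 + 3 + 9 = 24.
That gives 24 routes.

24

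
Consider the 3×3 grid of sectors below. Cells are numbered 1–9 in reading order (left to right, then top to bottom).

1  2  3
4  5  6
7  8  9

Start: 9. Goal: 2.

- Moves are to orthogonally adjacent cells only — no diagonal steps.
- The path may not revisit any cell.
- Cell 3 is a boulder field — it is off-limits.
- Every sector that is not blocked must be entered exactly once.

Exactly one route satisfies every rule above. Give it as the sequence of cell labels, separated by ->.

9 -> 6 -> 5 -> 8 -> 7 -> 4 -> 1 -> 2

Need to visit all 8 open cells exactly once, starting at 9 and ending at 2.
Cell 6 has only two open neighbours (9 and 5), so the path must pass straight through it: one of those is the cell it's entered from and the other is where it exits.
Route from 9: up 1 to 6, left 1 to 5, down 1 to 8, left 1 to 7, up 2 to 1, right 1 to 2 — 7 moves in all.
Check: all 8 open cells covered.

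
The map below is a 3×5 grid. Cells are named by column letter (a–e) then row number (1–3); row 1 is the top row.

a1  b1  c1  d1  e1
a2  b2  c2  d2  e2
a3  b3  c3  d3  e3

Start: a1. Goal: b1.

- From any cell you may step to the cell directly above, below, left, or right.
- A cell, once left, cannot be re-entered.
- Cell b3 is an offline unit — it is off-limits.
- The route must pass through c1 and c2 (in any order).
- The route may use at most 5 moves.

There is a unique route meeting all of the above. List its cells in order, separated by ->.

Any route must reach c1 and c2 and still end at b1 within 5 moves, so the order of the required stops is forced.
Route from a1: down 1 to a2, right 2 to c2, up 1 to c1, left 1 to b1 — 5 moves in all.
Check: all required cells visited; 5 ≤ 5 moves.

a1 -> a2 -> b2 -> c2 -> c1 -> b1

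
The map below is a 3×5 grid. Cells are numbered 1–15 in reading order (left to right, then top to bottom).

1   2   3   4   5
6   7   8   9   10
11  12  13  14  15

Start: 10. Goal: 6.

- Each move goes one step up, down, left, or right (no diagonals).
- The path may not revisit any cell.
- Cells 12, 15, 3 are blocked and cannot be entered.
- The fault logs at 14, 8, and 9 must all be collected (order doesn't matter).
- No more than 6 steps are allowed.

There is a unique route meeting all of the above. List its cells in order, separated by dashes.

The budget equals the shortest possible length, so every move has to be on a shortest route through the required cells.
Route from 10: left 1 to 9, down 1 to 14, left 1 to 13, up 1 to 8, left 2 to 6 — 6 moves in all.
Check: all required cells visited; 6 ≤ 6 moves.

10 - 9 - 14 - 13 - 8 - 7 - 6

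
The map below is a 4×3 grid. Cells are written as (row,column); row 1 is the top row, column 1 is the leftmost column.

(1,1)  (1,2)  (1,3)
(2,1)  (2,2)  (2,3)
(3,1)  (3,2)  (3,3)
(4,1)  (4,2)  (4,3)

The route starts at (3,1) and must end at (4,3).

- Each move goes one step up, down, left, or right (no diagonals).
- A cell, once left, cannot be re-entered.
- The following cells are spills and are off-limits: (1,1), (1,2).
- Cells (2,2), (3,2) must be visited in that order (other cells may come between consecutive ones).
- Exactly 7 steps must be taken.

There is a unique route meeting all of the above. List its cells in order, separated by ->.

(3,1) -> (2,1) -> (2,2) -> (2,3) -> (3,3) -> (3,2) -> (4,2) -> (4,3)

The waypoints must appear in the order (2,2), (3,2), with no cell reused.
Route from (3,1): up 1 to (2,1), right 2 to (2,3), down 1 to (3,3), left 1 to (3,2), down 1 to (4,2), right 1 to (4,3) — 7 moves in all.
Check: order respected ((2,2) at step 2, (3,2) at step 5); 7 moves as required.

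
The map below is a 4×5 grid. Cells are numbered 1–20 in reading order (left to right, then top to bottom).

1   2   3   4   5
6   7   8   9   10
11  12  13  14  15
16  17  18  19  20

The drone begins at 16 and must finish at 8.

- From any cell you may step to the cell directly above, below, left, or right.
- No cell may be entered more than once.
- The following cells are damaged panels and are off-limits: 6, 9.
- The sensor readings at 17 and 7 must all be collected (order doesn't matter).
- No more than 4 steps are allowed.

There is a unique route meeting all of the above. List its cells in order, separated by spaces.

Any route must reach 17 and 7 and still end at 8 within 4 moves, so the order of the required stops is forced.
Route from 16: right to 17, 2× up (reaching 7), right to 8 — 4 moves in all.
Check: all required cells visited; 4 ≤ 4 moves.

16 17 12 7 8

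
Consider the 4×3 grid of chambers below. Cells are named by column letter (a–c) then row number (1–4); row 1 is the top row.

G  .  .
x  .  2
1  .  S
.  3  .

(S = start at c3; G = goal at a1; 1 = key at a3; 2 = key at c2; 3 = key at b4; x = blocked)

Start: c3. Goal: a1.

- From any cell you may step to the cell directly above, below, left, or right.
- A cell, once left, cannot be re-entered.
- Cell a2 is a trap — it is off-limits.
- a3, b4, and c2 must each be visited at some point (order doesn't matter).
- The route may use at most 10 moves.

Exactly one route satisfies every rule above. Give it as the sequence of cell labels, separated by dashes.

c3 - c4 - b4 - a4 - a3 - b3 - b2 - c2 - c1 - b1 - a1

The budget equals the shortest possible length, so every move has to be on a shortest route through the required cells.
Route from c3: down to c4, 2× left (reaching a4), up to a3, right to b3, up to b2, right to c2, up to c1, 2× left (reaching a1) — 10 moves in all.
Check: all required cells visited; 10 ≤ 10 moves.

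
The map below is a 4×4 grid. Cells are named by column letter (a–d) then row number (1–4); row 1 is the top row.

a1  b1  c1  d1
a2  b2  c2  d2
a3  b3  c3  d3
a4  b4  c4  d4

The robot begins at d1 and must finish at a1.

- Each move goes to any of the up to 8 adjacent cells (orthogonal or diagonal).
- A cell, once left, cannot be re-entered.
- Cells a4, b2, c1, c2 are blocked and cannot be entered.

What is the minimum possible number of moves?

With diagonal moves allowed, the Chebyshev distance max(|Δrow|,|Δcol|) from d1 to a1 is 3, so at least 3 moves are needed.
That bound ignores the blocked cells. Measuring each leg by the fewest moves that actually steer around them (d1→a1: 5) raises the lower bound to 5.
A route of 5 moves exists: d1 → d2 → c3 → b3 → a2 → a1.
Since 5 matches that lower bound, it is optimal.

5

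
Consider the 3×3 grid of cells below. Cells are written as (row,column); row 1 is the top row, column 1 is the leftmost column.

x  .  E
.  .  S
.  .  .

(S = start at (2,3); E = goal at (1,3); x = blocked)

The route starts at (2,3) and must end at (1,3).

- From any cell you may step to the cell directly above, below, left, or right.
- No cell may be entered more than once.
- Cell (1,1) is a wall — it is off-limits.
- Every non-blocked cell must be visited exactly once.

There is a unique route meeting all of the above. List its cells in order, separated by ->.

Need to visit all 8 open cells exactly once, starting at (2,3) and ending at (1,3).
Route from (2,3): down to (3,3), 2× left (reaching (3,1)), up to (2,1), right to (2,2), up to (1,2), right to (1,3) — 7 moves in all.
Check: all 8 open cells covered.

(2,3) -> (3,3) -> (3,2) -> (3,1) -> (2,1) -> (2,2) -> (1,2) -> (1,3)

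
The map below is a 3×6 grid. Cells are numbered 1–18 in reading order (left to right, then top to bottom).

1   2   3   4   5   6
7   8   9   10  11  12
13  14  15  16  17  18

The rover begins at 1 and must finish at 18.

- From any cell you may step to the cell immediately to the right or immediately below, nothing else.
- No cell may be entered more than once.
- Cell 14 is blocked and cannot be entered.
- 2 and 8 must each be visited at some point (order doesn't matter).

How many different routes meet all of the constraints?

4

A right/down-only route from 1 to 18 makes exactly 2 down-moves and 5 right-moves in some order.
With no other constraints that would be C(7,2) = 21 routes.
A monotone route can only reach the required cells in the order 2, 8, so split there and multiply the segment counts (each segment already excludes blocked cells): 1→2: 1; 2→8: 1; 8→18: 4; product = 4.
That gives 4 routes.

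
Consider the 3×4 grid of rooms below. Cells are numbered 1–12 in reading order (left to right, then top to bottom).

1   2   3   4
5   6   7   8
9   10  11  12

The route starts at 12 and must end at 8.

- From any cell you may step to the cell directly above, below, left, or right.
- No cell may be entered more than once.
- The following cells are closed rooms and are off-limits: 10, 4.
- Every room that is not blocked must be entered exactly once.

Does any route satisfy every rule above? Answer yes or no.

Cell 9 has only one open neighbour but is neither the start nor the goal, so a Hamiltonian route would have to both enter and leave it through the same neighbour — impossible without revisiting.

no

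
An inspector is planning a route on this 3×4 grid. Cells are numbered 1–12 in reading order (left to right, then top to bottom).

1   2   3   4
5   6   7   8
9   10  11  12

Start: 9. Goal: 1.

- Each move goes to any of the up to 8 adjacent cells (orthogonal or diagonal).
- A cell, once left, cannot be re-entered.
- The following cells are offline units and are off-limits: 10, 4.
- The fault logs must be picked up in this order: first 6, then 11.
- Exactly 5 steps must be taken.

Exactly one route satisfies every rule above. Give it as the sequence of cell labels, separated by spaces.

The waypoints must appear in the order 6, 11, with no cell reused.
Route from 9: up-right to 6, down-right to 11, up to 7, up-left to 2, left to 1 — 5 moves in all.
Check: order respected (6 at step 1, 11 at step 2); 5 moves as required.

9 6 11 7 2 1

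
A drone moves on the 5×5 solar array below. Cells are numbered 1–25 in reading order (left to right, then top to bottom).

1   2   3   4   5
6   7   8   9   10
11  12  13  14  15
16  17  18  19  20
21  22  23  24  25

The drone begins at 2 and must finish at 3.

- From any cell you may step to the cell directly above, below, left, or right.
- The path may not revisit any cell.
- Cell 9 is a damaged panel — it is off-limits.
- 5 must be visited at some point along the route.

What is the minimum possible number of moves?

Any route passes through 5 somewhere between 2 and 3. Summing Manhattan distances along the two legs (2 → 5 → 3) gives a lower bound of 3 + 2 = 5 moves.
The shortest route satisfying every rule uses 9 moves: 2 → 7 → 12 → 13 → 14 → 15 → 10 → 5 → 4 → 3.
The bound of 5 isn't tight here; checking systematically, no route of length 5 through 8 satisfies every constraint (on a 4-connected grid the length of any start-to-goal walk has the same parity as the Manhattan bound, so only lengths 5, 7, 9, … need checking), so 9 is the minimum.

9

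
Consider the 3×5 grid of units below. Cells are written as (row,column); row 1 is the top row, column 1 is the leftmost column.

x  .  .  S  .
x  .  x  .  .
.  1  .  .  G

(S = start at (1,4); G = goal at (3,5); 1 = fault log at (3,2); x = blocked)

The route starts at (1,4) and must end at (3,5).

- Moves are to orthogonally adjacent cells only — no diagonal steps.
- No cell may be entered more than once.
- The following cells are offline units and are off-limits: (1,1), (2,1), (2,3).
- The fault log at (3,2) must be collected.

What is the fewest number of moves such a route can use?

Any route passes through (3,2) somewhere between (1,4) and (3,5). Summing Manhattan distances along the two legs ((1,4) → (3,2) → (3,5)) gives a lower bound of 4 + 3 = 7 moves.
A route of 7 moves achieves this: (1,4) → (1,3) → (1,2) → (2,2) → (3,2) → (3,3) → (3,4) → (3,5).
Since 7 matches the lower bound, it is optimal.

7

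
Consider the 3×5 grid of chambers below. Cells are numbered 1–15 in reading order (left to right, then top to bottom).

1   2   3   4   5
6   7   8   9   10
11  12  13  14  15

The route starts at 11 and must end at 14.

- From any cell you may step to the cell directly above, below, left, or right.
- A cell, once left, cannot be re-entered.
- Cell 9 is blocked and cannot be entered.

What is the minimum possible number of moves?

The Manhattan distance from 11 to 14 is |3−3| + |1−4| = 3, so at least 3 moves are needed.
A route of 3 moves achieves this: 11 → 12 → 13 → 14.
Since 3 matches the lower bound, it is optimal.

3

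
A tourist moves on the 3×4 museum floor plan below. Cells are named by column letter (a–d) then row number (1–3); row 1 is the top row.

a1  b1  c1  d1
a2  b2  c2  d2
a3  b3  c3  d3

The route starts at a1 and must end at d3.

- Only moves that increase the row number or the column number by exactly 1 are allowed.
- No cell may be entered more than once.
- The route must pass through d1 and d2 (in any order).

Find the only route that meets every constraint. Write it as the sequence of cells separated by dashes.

a1 - b1 - c1 - d1 - d2 - d3

Moves only go right or down, so the column and row indices never decrease.
Route from a1: 3× right (reaching d1), 2× down (reaching d3) — 5 moves in all.
Check: all required cells visited.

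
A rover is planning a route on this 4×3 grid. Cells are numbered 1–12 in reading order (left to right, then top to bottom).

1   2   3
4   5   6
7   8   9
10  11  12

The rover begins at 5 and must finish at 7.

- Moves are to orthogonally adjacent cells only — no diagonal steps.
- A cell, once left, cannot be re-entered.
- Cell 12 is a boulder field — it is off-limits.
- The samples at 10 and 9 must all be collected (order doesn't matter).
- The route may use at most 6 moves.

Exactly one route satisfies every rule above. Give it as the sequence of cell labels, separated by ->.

Any route must reach 10 and 9 and still end at 7 within 6 moves, so the order of the required stops is forced.
Route from 5: right to 6, down to 9, left to 8, down to 11, left to 10, up to 7 — 6 moves in all.
Check: all required cells visited; 6 ≤ 6 moves.

5 -> 6 -> 9 -> 8 -> 11 -> 10 -> 7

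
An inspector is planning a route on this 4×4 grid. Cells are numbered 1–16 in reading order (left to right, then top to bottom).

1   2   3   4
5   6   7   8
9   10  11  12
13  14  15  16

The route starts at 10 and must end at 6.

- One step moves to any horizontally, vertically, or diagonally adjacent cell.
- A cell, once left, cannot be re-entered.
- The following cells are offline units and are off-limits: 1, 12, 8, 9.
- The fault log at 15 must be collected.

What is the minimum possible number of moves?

Any route passes through 15 somewhere between 10 and 6. Summing Chebyshev distances along the two legs (10 → 15 → 6) gives a lower bound of 1 + 2 = 3 moves.
A route of 3 moves achieves this: 10 → 15 → 11 → 6.
Since 3 matches the lower bound, it is optimal.

3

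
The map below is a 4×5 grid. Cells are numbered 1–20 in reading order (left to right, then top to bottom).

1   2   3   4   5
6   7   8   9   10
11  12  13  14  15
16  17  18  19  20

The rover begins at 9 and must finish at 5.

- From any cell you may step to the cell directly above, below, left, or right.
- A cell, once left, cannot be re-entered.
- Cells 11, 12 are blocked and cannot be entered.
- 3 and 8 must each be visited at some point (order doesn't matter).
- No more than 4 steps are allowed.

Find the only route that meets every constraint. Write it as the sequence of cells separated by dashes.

9 - 8 - 3 - 4 - 5

Any route must reach 3 and 8 and still end at 5 within 4 moves, so the order of the required stops is forced.
Route from 9: left 1 to 8, up 1 to 3, right 2 to 5 — 4 moves in all.
Check: all required cells visited; 4 ≤ 4 moves.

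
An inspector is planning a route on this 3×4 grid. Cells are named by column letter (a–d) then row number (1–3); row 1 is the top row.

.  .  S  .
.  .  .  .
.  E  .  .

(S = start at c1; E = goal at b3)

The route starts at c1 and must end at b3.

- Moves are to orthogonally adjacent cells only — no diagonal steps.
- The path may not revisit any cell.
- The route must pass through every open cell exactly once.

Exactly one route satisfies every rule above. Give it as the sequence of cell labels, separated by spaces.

c1 d1 d2 d3 c3 c2 b2 b1 a1 a2 a3 b3

Need to visit all 12 open cells exactly once, starting at c1 and ending at b3.
Cell d1 has only two open neighbours (d2 and c1), so the path must pass straight through it: one of those is the cell it's entered from and the other is where it exits.
Route from c1: right to d1, 2× down (reaching d3), left to c3, up to c2, left to b2, up to b1, left to a1, 2× down (reaching a3), right to b3 — 11 moves in all.
Check: all 12 open cells covered.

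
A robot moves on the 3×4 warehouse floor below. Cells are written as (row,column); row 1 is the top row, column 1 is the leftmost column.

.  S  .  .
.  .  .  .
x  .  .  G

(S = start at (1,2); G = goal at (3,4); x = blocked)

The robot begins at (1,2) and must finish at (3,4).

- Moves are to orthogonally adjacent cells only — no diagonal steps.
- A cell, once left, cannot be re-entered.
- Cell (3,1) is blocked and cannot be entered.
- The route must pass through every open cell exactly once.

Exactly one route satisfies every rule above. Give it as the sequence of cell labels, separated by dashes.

Need to visit all 11 open cells exactly once, starting at (1,2) and ending at (3,4).
Cell (2,1) has only two open neighbours ((1,1) and (2,2)), so the path must pass straight through it: one of those is the cell it's entered from and the other is where it exits.
Route from (1,2): left 1 to (1,1), down 1 to (2,1), right 1 to (2,2), down 1 to (3,2), right 1 to (3,3), up 2 to (1,3), right 1 to (1,4), down 2 to (3,4) — 10 moves in all.
Check: all 11 open cells covered.

(1,2) - (1,1) - (2,1) - (2,2) - (3,2) - (3,3) - (2,3) - (1,3) - (1,4) - (2,4) - (3,4)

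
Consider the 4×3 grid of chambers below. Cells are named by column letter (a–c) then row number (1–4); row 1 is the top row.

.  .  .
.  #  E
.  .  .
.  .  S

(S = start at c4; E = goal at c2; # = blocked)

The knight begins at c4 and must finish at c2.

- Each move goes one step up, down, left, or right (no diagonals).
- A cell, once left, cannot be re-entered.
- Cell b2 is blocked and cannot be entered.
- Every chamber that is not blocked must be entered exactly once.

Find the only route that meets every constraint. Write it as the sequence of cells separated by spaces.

c4 c3 b3 b4 a4 a3 a2 a1 b1 c1 c2

Need to visit all 11 open cells exactly once, starting at c4 and ending at c2.
Cell a4 has only two open neighbours (a3 and b4), so the path must pass straight through it: one of those is the cell it's entered from and the other is where it exits.
Route from c4: up 1 to c3, left 1 to b3, down 1 to b4, left 1 to a4, up 3 to a1, right 2 to c1, down 1 to c2 — 10 moves in all.
Check: all 11 open cells covered.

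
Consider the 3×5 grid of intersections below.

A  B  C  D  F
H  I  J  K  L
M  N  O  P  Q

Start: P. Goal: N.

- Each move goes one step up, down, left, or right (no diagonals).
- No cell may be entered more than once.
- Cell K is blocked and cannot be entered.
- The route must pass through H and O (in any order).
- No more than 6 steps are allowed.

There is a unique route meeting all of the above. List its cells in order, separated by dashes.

P - O - J - I - H - M - N

Any route must reach H and O and still end at N within 6 moves, so the order of the required stops is forced.
Route from P: left 1 to O, up 1 to J, left 2 to H, down 1 to M, right 1 to N — 6 moves in all.
Check: all required cells visited; 6 ≤ 6 moves.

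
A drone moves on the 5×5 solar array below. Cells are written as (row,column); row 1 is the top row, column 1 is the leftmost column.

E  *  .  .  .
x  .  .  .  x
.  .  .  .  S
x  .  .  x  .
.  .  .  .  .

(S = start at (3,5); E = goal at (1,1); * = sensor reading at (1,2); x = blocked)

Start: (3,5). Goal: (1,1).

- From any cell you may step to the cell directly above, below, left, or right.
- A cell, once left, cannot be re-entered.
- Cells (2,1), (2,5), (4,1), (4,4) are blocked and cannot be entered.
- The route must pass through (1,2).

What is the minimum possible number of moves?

Any route passes through (1,2) somewhere between (3,5) and (1,1). Summing Manhattan distances along the two legs ((3,5) → (1,2) → (1,1)) gives a lower bound of 5 + 1 = 6 moves.
A route of 6 moves achieves this: (3,5) → (3,4) → (2,4) → (1,4) → (1,3) → (1,2) → (1,1).
Since 6 matches the lower bound, it is optimal.

6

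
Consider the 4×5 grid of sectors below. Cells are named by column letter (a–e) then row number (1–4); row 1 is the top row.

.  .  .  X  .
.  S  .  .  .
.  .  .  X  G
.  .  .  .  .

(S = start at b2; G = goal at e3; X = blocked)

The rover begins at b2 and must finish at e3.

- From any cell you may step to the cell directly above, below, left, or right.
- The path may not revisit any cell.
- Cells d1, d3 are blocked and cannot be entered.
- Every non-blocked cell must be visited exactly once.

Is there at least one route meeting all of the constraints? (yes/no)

no

Cell e1 has only one open neighbour but is neither the start nor the goal, so a Hamiltonian route would have to both enter and leave it through the same neighbour — impossible without revisiting.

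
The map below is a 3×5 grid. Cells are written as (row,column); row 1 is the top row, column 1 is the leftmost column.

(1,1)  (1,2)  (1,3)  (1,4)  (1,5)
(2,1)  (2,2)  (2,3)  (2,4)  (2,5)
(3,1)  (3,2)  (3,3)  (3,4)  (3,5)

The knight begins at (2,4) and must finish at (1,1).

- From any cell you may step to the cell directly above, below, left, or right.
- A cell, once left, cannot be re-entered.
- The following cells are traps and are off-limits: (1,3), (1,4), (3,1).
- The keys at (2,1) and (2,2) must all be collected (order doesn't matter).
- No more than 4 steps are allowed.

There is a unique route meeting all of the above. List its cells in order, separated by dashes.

The budget equals the shortest possible length, so every move has to be on a shortest route through the required cells.
Route from (2,4): 3× left (reaching (2,1)), up to (1,1) — 4 moves in all.
Check: all required cells visited; 4 ≤ 4 moves.

(2,4) - (2,3) - (2,2) - (2,1) - (1,1)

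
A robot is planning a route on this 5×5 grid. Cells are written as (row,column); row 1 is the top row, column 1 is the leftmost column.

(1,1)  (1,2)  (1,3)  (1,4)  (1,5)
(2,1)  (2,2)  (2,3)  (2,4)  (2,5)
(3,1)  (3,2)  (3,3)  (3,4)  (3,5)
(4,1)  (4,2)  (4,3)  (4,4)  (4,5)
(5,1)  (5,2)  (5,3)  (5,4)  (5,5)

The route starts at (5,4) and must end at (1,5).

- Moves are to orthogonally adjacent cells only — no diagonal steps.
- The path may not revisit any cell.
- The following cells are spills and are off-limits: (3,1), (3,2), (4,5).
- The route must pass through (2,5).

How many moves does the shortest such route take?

Any route passes through (2,5) somewhere between (5,4) and (1,5). Summing Manhattan distances along the two legs ((5,4) → (2,5) → (1,5)) gives a lower bound of 4 + 1 = 5 moves.
A route of 5 moves achieves this: (5,4) → (4,4) → (3,4) → (2,4) → (2,5) → (1,5).
Since 5 matches the lower bound, it is optimal.

5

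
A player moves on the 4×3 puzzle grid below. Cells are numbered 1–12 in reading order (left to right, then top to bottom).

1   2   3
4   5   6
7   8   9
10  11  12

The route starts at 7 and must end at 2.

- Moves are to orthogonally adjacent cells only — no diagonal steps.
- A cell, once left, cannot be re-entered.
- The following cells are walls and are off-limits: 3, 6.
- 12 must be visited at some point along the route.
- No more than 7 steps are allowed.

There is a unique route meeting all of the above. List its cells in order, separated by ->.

7 -> 10 -> 11 -> 12 -> 9 -> 8 -> 5 -> 2

The budget equals the shortest possible length, so every move has to be on a shortest route through the required cells.
Route from 7: down to 10, 2× right (reaching 12), up to 9, left to 8, 2× up (reaching 2) — 7 moves in all.
Check: all required cells visited; 7 ≤ 7 moves.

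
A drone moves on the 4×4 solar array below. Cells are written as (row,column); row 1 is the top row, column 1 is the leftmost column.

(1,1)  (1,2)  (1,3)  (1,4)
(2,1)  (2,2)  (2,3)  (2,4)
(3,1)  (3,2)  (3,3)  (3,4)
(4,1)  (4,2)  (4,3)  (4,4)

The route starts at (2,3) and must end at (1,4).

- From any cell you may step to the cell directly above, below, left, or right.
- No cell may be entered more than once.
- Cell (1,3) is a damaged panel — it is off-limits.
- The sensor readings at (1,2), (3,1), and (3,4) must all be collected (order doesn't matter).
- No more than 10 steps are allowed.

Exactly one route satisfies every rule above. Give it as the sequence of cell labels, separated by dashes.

(2,3) - (2,2) - (1,2) - (1,1) - (2,1) - (3,1) - (3,2) - (3,3) - (3,4) - (2,4) - (1,4)

Any route must reach (1,2), (3,1), and (3,4) and still end at (1,4) within 10 moves, so the order of the required stops is forced.
Route from (2,3): left to (2,2), up to (1,2), left to (1,1), 2× down (reaching (3,1)), 3× right (reaching (3,4)), 2× up (reaching (1,4)) — 10 moves in all.
Check: all required cells visited; 10 ≤ 10 moves.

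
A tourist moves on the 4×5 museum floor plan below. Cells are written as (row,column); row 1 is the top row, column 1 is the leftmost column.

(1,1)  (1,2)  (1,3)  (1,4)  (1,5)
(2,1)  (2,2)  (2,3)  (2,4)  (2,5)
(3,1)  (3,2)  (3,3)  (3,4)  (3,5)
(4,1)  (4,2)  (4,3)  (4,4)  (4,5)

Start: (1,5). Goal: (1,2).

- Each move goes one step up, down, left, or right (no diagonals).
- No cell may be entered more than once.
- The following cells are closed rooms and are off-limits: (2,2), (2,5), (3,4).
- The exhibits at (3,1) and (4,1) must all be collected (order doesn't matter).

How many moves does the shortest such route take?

11

Any route passes through (3,1) and (4,1) in some order between (1,5) and (1,2). Summing Manhattan distances along each leg and taking the cheapest ordering ((1,5) → (3,1) → (4,1) → (1,2)) gives a lower bound of 6 + 1 + 4 = 11 moves.
A route of 11 moves achieves this: (1,5) → (1,4) → (2,4) → (2,3) → (3,3) → (4,3) → (4,2) → (4,1) → (3,1) → (2,1) → (1,1) → (1,2).
Since 11 matches the lower bound, it is optimal.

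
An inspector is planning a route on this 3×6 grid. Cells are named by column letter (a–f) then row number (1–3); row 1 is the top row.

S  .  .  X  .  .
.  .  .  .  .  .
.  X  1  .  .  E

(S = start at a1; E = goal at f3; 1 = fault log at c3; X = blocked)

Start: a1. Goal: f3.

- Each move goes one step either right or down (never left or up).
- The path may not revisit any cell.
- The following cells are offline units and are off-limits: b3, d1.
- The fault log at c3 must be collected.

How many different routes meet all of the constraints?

3

A right/down-only route from a1 to f3 makes exactly 2 down-moves and 5 right-moves in some order.
With no other constraints that would be C(7,2) = 21 routes.
Split at c3 and multiply the segment counts (each segment already excludes blocked cells): a1→c3: 3; c3→f3: 1; product = 3.
That gives 3 routes.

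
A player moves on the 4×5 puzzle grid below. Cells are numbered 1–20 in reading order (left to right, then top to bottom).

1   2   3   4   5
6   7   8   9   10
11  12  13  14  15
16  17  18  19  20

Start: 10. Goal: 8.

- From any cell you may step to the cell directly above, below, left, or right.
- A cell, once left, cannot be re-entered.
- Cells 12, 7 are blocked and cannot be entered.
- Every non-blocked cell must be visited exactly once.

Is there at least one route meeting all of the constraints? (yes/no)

Colour the cells like a checkerboard: each orthogonal step flips colour, so a Hamiltonian route alternates colours. Here there are 9 cells of one colour and 9 of the other, with start on the same colour as the goal — the counts and endpoints can't be arranged into an alternating sequence of length 18, so no Hamiltonian route exists.

no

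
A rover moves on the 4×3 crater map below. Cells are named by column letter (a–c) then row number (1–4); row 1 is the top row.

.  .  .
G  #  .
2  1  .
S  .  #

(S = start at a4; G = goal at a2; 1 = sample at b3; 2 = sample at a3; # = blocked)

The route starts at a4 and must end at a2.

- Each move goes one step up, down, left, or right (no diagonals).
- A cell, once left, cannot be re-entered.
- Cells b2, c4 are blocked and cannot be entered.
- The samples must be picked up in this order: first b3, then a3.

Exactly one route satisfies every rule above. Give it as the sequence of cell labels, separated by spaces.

a4 b4 b3 a3 a2

The waypoints must appear in the order b3, a3, with no cell reused.
Route from a4: right to b4, up to b3, left to a3, up to a2 — 4 moves in all.
Check: order respected (1 at step 2, 2 at step 3).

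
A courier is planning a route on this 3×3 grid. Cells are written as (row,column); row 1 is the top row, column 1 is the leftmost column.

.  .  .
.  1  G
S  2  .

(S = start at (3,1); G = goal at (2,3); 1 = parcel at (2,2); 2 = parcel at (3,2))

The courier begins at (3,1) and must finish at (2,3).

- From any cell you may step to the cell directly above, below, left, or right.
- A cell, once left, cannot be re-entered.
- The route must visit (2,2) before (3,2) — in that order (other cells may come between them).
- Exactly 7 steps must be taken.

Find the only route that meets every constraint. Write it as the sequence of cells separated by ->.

(3,1) -> (2,1) -> (1,1) -> (1,2) -> (2,2) -> (3,2) -> (3,3) -> (2,3)

The waypoints must appear in the order (2,2), (3,2), with no cell reused.
Route from (3,1): up 2 to (1,1), right 1 to (1,2), down 2 to (3,2), right 1 to (3,3), up 1 to (2,3) — 7 moves in all.
Check: order respected (1 at step 4, 2 at step 5); 7 moves as required.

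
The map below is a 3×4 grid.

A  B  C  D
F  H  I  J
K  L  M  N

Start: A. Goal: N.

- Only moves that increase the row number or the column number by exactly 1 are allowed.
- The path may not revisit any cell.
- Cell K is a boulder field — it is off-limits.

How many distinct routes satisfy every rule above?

9

A right/down-only route from A to N makes exactly 2 down-moves and 3 right-moves in some order.
With no other constraints that would be C(5,2) = 10 routes.
Subtract routes through each blocked cell (inclusion–exclusion for overlaps): − through K: 1 → 9.
That gives 9 routes.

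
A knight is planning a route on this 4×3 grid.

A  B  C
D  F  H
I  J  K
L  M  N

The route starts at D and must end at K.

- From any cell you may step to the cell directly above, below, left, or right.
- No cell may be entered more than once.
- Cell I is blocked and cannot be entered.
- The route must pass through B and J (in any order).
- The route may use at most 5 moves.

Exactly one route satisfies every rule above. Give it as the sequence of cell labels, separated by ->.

The budget equals the shortest possible length, so every move has to be on a shortest route through the required cells.
Route from D: up to A, right to B, 2× down (reaching J), right to K — 5 moves in all.
Check: all required cells visited; 5 ≤ 5 moves.

D -> A -> B -> F -> J -> K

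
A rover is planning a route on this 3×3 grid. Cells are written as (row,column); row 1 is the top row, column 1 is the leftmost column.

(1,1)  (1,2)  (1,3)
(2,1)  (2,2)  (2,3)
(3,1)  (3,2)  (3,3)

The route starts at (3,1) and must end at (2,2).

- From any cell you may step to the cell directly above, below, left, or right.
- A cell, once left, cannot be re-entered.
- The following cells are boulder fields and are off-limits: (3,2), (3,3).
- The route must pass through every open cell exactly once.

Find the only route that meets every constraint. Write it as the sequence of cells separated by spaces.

(3,1) (2,1) (1,1) (1,2) (1,3) (2,3) (2,2)

Need to visit all 7 open cells exactly once, starting at (3,1) and ending at (2,2).
Cell (1,3) has only two open neighbours ((2,3) and (1,2)), so the path must pass straight through it: one of those is the cell it's entered from and the other is where it exits.
Route from (3,1): up 2 to (1,1), right 2 to (1,3), down 1 to (2,3), left 1 to (2,2) — 6 moves in all.
Check: all 7 open cells covered.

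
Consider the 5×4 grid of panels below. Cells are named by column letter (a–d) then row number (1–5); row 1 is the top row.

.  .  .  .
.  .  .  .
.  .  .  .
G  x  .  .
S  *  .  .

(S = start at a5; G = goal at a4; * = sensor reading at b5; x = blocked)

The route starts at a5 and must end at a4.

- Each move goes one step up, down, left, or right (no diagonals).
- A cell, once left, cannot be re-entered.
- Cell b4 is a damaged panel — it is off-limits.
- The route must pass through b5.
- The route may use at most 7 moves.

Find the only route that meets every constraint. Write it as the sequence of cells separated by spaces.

a5 b5 c5 c4 c3 b3 a3 a4

The 7-move cap with required stops at b5 leaves no slack for detours.
Route from a5: 2× right (reaching c5), 2× up (reaching c3), 2× left (reaching a3), down to a4 — 7 moves in all.
Check: all required cells visited; 7 ≤ 7 moves.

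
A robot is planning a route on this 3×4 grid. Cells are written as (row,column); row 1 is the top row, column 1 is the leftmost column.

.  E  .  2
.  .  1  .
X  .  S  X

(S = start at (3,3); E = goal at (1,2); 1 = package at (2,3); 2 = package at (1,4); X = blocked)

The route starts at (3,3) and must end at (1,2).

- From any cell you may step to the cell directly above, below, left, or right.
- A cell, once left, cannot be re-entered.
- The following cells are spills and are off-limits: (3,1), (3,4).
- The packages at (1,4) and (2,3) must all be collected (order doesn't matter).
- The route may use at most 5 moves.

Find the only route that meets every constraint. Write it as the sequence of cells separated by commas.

Any route must reach (1,4) and (2,3) and still end at (1,2) within 5 moves, so the order of the required stops is forced.
Route from (3,3): up to (2,3), right to (2,4), up to (1,4), 2× left (reaching (1,2)) — 5 moves in all.
Check: all required cells visited; 5 ≤ 5 moves.

(3,3), (2,3), (2,4), (1,4), (1,3), (1,2)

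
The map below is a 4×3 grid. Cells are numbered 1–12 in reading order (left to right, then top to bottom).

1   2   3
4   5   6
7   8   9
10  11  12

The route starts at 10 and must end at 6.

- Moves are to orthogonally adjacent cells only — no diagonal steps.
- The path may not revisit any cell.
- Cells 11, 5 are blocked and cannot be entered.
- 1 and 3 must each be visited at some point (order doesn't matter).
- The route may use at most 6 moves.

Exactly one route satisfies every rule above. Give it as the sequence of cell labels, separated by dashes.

10 - 7 - 4 - 1 - 2 - 3 - 6

The 6-move cap with required stops at 1, 3 leaves no slack for detours.
Route from 10: up 3 to 1, right 2 to 3, down 1 to 6 — 6 moves in all.
Check: all required cells visited; 6 ≤ 6 moves.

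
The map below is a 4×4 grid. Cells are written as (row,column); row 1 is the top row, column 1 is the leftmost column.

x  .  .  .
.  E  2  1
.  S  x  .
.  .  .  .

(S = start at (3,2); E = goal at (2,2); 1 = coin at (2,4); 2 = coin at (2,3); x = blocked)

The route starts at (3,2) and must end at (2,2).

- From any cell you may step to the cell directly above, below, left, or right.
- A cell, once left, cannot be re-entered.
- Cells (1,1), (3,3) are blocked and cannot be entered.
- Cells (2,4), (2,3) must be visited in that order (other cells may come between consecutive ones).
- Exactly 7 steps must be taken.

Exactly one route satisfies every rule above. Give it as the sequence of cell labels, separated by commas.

The waypoints must appear in the order (2,4), (2,3), with no cell reused.
Route from (3,2): down 1 to (4,2), right 2 to (4,4), up 2 to (2,4), left 2 to (2,2) — 7 moves in all.
Check: order respected (1 at step 5, 2 at step 6); 7 moves as required.

(3,2), (4,2), (4,3), (4,4), (3,4), (2,4), (2,3), (2,2)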